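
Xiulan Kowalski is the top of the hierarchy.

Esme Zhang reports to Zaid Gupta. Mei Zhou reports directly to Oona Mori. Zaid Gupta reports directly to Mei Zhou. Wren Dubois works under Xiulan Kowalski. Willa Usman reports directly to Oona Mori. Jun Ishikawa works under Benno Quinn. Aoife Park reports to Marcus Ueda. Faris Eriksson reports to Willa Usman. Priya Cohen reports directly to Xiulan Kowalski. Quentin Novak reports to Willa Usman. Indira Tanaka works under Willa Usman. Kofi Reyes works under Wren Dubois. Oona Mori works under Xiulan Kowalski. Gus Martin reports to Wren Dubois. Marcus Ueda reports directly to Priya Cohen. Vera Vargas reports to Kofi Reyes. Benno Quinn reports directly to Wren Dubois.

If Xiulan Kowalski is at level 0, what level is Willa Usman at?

2

Chain from Willa Usman up to Xiulan Kowalski: Willa Usman → Oona Mori → Xiulan Kowalski. That is 2 steps up, so Willa Usman is 2 levels below Xiulan Kowalski.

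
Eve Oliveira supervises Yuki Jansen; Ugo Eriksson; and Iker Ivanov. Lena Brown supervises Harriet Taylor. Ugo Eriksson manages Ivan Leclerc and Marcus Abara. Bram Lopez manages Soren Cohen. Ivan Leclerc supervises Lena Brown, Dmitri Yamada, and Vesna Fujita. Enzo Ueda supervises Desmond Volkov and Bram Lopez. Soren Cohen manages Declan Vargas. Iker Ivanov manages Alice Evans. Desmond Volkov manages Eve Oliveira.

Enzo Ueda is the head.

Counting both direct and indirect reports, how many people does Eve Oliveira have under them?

Eve Oliveira directly manages Yuki Jansen, Ugo Eriksson, Iker Ivanov. Yuki Jansen has no reports. Under Ugo Eriksson: Marcus Abara, Ivan Leclerc, Vesna Fujita, Dmitri Yamada, Lena Brown, Harriet Taylor (6). Under Iker Ivanov: Alice Evans (1). So Eve Oliveira's organization is 3 direct reports plus everyone under them: 1 + 7 + 2 = 10.

10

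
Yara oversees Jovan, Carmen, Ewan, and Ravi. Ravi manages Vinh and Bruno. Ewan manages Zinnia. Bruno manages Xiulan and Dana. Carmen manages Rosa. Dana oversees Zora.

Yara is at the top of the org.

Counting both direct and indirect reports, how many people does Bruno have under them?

Bruno directly manages Xiulan, Dana. Xiulan has no reports. Under Dana: Zora (1). So Bruno's organization is 2 direct reports plus everyone under them: 1 + 2 = 3.

3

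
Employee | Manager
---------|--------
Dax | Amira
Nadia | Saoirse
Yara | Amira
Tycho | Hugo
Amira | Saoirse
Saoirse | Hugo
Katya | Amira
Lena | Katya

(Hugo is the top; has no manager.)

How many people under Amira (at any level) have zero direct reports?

3

The people in Amira's organization with no one reporting to them are Dax, Lena, Yara. That is 3.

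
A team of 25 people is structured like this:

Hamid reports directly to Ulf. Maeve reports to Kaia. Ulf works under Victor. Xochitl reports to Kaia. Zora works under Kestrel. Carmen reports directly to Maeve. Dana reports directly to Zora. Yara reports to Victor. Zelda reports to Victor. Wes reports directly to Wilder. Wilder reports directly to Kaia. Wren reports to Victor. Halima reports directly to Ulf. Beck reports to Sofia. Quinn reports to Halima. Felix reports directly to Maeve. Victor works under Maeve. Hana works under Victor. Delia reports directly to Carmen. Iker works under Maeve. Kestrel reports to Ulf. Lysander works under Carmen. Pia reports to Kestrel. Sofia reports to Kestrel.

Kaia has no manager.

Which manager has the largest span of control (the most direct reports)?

Victor

Direct-report counts: Kaia has 3; Wilder has 1; Maeve has 4; Carmen has 2; Victor has 5; Ulf has 3; Halima has 1; Kestrel has 3; Sofia has 1; Zora has 1. The largest is 5, held by Victor.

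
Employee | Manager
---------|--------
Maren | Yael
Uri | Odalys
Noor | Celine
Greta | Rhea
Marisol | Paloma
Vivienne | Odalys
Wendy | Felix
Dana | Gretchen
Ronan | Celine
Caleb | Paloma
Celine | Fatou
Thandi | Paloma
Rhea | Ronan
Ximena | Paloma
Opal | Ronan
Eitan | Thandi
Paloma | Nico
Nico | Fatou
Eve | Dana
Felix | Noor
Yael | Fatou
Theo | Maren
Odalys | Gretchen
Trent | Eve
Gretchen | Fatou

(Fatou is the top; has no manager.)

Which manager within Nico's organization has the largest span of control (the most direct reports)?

Paloma

Direct-report counts within Nico's organization: Nico has 1; Paloma has 4; Thandi has 1. The largest is 4, held by Paloma.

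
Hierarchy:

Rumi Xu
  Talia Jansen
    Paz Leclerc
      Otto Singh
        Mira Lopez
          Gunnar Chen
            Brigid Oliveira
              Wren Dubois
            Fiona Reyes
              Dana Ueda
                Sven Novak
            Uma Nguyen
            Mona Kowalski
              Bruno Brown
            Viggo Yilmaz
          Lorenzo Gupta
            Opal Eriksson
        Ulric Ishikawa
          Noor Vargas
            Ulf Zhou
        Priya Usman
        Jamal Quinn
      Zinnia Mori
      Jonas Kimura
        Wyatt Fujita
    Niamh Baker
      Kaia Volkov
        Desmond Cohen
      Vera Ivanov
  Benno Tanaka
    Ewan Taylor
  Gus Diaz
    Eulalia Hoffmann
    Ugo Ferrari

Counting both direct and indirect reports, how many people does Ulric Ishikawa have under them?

2

Ulric Ishikawa directly manages Noor Vargas. Under Noor Vargas: Ulf Zhou (1). That's 2 in total.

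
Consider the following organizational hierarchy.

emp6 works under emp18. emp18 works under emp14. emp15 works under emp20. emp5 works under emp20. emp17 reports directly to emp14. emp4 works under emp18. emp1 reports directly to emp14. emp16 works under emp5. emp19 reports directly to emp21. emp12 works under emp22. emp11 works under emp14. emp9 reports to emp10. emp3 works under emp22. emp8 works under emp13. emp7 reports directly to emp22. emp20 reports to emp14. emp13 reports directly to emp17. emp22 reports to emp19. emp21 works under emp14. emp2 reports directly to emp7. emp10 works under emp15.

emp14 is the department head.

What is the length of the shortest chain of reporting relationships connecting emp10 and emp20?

2

emp10 is in emp20's organization: the chain from emp10 up to emp20 is emp10 → emp15 → emp20, which is 2 links.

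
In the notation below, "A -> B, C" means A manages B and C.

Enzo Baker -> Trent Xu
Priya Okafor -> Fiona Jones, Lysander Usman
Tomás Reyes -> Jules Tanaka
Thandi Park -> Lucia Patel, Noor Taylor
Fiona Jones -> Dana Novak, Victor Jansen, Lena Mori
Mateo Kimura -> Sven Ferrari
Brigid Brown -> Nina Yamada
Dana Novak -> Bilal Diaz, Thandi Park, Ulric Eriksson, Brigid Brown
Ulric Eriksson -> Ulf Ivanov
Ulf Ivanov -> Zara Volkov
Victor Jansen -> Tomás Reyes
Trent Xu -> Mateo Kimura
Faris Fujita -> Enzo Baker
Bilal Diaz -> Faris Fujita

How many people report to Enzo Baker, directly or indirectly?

Enzo Baker directly manages Trent Xu. Under Trent Xu: Mateo Kimura, Sven Ferrari (2). That's 3 in total.

3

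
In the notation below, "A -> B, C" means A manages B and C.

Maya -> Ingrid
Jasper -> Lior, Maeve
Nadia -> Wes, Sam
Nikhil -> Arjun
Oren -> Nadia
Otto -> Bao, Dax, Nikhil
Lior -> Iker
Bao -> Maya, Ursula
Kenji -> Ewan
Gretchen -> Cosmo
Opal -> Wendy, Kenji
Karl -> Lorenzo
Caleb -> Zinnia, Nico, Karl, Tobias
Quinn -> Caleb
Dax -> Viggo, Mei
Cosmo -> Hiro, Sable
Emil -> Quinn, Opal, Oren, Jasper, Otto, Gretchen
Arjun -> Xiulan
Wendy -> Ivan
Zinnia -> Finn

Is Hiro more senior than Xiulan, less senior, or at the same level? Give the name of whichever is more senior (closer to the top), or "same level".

Hiro

Hiro is 3 levels below Emil; Xiulan is 4. Hiro is higher.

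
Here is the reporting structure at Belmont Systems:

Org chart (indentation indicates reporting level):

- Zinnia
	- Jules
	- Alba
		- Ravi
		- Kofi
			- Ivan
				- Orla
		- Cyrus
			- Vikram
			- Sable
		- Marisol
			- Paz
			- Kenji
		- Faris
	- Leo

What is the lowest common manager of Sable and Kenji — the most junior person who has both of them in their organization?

Sable's chain of managers is Cyrus, Alba, Zinnia. Kenji's chain of managers is Marisol, Alba, Zinnia. The first manager that appears in both chains is Alba.

Alba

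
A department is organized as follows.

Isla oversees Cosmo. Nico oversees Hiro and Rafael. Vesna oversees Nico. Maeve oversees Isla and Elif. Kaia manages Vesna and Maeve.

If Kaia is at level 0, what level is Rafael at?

3

Chain from Rafael up to Kaia: Rafael → Nico → Vesna → Kaia. That is 3 steps up, so Rafael is 3 levels below Kaia.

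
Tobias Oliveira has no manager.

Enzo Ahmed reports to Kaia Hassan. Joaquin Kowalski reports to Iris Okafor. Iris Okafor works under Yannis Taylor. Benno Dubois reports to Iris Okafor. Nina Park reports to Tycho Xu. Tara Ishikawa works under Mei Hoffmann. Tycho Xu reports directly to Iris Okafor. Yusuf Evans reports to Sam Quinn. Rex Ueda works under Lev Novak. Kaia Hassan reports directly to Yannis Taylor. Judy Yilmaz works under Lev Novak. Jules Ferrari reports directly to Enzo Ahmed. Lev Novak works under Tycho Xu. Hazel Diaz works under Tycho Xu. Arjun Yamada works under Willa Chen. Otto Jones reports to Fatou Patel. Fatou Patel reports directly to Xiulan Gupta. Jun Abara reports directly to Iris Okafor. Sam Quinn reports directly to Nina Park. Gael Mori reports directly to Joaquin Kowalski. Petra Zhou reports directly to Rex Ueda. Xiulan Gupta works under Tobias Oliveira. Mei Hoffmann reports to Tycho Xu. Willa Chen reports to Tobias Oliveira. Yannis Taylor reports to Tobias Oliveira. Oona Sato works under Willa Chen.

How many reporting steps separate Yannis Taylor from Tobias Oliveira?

Chain from Yannis Taylor up to Tobias Oliveira: Yannis Taylor → Tobias Oliveira. That is 1 step up, so Yannis Taylor is 1 level below Tobias Oliveira.

1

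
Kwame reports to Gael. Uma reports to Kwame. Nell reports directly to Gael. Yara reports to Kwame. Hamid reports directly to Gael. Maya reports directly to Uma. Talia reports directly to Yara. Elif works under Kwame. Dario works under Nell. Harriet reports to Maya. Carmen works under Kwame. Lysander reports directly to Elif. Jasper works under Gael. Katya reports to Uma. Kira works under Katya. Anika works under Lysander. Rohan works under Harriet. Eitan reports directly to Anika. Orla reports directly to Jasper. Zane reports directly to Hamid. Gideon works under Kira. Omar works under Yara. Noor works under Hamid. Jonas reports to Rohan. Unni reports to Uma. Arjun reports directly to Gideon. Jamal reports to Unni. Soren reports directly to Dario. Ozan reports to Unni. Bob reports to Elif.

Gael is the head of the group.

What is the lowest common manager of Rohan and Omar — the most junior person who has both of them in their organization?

Rohan's chain of managers is Harriet, Maya, Uma, Kwame, Gael. Omar's chain of managers is Yara, Kwame, Gael. The first manager that appears in both chains is Kwame.

Kwame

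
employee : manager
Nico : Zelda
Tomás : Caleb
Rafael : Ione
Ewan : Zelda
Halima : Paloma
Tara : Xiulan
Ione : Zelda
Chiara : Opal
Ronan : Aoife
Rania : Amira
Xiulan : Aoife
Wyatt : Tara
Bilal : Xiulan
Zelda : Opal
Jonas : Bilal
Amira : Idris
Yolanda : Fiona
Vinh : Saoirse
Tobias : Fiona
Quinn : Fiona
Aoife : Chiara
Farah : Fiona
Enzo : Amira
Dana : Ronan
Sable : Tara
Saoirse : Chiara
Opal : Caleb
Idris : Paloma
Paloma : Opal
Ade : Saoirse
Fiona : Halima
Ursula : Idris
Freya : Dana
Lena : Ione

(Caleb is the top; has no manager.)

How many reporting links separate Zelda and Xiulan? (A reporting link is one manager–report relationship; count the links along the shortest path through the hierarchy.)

Zelda is 1 level below Opal, and Xiulan is 3 levels below Opal (their lowest common manager). The shortest path runs up from Zelda to Opal and back down to Xiulan: 1 + 3 = 4 links.

4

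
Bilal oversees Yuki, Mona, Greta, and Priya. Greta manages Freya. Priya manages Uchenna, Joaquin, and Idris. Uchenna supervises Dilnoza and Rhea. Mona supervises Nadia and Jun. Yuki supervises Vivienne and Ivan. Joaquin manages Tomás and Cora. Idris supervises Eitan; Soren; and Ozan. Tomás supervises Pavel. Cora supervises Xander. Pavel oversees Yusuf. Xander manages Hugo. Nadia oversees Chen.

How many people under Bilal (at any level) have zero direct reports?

12

The people in Bilal's organization with no one reporting to them are Ivan, Vivienne, Jun, Chen, Ozan, Soren, Eitan, Hugo, Yusuf, Dilnoza, Rhea, Freya. That is 12.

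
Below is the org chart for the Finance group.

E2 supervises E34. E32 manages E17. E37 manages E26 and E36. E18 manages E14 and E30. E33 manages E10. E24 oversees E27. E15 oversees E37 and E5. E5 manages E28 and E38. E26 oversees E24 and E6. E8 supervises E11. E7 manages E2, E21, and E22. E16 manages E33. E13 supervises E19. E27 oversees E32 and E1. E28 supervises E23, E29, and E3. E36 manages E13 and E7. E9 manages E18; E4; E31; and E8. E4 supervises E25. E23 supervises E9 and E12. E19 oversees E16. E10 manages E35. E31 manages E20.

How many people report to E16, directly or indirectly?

E16 directly manages E33. Under E33: E10, E35 (2). That's 3 in total.

3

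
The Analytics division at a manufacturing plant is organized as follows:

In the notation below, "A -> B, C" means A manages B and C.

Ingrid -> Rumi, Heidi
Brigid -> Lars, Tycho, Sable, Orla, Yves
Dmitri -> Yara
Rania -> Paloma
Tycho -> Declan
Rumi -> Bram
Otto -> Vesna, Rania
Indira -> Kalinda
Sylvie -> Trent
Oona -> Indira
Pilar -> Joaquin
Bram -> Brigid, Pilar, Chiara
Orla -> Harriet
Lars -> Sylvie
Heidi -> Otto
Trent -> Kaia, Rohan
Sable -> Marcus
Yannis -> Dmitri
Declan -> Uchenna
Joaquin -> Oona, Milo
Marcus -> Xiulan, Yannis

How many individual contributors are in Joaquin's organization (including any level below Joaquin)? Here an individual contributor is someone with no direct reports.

The people in Joaquin's organization with no one reporting to them are Milo, Kalinda. That is 2.

2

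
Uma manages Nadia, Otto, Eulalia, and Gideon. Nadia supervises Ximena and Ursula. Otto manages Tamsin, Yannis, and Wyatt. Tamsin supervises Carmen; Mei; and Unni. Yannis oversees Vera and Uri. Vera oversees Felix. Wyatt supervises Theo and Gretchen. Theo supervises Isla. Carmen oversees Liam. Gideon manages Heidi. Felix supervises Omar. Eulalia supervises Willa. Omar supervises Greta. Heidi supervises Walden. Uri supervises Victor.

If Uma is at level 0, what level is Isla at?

Chain from Isla up to Uma: Isla → Theo → Wyatt → Otto → Uma. That is 4 steps up, so Isla is 4 levels below Uma.

4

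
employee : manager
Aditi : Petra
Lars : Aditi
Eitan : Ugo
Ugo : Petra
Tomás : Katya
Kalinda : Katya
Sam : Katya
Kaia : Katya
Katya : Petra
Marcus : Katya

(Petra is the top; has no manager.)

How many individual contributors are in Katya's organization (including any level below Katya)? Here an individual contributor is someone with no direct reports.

5

The people in Katya's organization with no one reporting to them are Tomás, Marcus, Kaia, Sam, Kalinda. That is 5.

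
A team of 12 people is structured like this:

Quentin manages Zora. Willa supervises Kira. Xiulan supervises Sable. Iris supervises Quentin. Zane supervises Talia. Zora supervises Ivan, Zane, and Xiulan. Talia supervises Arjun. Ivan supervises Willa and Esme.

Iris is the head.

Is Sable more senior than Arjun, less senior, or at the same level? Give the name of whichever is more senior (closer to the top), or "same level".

Sable

Sable is 4 levels below Iris; Arjun is 5. Sable is higher.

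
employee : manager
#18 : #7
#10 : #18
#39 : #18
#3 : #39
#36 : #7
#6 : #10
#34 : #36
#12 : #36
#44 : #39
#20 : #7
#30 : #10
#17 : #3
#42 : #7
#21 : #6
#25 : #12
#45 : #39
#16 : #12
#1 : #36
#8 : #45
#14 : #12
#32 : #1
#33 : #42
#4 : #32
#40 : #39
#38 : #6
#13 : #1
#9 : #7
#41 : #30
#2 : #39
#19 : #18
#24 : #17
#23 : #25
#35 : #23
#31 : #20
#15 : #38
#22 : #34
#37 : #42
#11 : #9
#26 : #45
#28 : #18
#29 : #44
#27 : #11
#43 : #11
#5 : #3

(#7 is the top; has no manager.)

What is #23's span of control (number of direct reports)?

1

#23 directly manages #35. That is 1 direct report.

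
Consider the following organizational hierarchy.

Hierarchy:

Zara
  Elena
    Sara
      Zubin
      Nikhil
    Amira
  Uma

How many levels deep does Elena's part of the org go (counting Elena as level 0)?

The longest chain under Elena runs Elena → Sara → Nikhil, which is 2 levels below Elena.

2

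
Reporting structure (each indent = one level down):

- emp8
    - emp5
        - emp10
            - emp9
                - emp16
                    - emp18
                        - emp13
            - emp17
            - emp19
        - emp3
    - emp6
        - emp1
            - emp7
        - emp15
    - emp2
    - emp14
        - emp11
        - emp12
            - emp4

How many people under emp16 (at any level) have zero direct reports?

1

The only person in emp16's organization with no one reporting to them is emp13. That is 1.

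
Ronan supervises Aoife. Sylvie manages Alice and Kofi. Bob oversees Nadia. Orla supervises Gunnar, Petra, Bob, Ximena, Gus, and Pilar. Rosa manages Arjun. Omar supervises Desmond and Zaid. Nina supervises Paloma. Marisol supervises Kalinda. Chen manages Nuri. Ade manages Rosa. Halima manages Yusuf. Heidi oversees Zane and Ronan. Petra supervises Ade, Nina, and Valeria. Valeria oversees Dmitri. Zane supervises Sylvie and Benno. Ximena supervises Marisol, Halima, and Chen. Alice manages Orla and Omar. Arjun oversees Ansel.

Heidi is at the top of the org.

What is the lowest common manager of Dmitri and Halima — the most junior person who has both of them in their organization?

Orla

Dmitri's chain of managers is Valeria, Petra, Orla, Alice, Sylvie, Zane, Heidi. Halima's chain of managers is Ximena, Orla, Alice, Sylvie, Zane, Heidi. The first manager that appears in both chains is Orla.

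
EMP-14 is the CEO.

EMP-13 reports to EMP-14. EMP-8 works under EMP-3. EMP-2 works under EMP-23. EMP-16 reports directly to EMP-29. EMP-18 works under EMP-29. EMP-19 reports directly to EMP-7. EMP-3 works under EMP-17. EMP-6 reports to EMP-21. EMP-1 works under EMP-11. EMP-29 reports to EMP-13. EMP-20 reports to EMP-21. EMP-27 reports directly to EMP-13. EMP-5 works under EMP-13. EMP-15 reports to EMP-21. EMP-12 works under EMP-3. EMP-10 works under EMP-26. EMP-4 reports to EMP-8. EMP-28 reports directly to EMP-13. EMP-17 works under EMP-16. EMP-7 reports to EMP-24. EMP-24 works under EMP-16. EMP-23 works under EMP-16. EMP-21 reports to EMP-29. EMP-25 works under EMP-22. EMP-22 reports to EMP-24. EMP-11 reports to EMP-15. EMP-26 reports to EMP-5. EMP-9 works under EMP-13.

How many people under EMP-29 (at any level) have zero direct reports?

9

The people in EMP-29's organization with no one reporting to them are EMP-18, EMP-20, EMP-1, EMP-6, EMP-2, EMP-19, EMP-25, EMP-12, EMP-4. That is 9.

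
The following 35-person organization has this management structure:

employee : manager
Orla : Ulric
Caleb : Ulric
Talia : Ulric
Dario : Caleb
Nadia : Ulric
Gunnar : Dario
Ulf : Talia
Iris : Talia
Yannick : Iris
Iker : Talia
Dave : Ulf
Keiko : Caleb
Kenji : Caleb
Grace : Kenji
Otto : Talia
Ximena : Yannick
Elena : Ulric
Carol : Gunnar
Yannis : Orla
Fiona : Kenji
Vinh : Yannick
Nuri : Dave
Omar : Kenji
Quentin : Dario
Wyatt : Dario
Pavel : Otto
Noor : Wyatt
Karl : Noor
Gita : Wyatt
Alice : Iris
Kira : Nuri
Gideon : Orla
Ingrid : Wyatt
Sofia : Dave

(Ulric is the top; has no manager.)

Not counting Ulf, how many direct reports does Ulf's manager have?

Ulf reports to Talia. Talia's other direct reports are Iris, Iker, Otto — 3 peers.

3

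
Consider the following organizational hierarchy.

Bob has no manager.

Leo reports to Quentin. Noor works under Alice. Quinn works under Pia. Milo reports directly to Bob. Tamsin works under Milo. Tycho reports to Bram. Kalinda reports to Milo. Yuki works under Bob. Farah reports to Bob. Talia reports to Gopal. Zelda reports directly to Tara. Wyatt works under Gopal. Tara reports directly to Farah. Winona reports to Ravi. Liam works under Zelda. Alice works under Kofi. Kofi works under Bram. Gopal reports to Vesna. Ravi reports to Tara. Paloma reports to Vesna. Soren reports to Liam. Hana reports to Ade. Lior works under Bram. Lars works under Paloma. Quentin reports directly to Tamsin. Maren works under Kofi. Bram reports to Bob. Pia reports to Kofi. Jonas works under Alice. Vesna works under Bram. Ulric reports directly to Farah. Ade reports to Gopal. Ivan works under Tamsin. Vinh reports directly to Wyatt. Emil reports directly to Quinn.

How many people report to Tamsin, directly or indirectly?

3

Tamsin directly manages Quentin, Ivan. Under Quentin: Leo (1). Ivan has no reports. So Tamsin's organization is 2 direct reports plus everyone under them: 2 + 1 = 3.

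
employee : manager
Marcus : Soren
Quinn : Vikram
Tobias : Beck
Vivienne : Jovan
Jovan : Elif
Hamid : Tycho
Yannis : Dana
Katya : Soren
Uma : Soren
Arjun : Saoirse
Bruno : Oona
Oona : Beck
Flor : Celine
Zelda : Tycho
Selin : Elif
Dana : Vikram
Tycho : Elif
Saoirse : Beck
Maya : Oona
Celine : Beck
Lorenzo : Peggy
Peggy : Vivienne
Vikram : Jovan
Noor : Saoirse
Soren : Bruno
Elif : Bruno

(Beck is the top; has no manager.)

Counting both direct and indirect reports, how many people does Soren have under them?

3

Soren directly manages Katya, Uma, Marcus. Katya has no reports. Uma has no reports. Marcus has no reports. So Soren's organization is 3 direct reports plus everyone under them: 1 + 1 + 1 = 3.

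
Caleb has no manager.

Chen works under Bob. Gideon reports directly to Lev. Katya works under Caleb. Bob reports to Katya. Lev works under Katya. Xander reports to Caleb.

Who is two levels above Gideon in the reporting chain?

Katya

Gideon reports to Lev, and Lev reports to Katya. So Gideon's skip-level manager is Katya.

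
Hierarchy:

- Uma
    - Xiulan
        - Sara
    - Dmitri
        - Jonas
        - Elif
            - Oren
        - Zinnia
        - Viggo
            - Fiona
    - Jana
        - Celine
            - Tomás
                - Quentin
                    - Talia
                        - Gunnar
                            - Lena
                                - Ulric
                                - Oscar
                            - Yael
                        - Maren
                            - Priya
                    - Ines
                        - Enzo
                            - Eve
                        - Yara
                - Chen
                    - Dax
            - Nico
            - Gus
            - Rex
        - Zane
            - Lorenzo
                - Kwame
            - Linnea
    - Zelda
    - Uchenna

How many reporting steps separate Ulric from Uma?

Chain from Ulric up to Uma: Ulric → Lena → Gunnar → Talia → Quentin → Tomás → Celine → Jana → Uma. That is 8 steps up, so Ulric is 8 levels below Uma.

8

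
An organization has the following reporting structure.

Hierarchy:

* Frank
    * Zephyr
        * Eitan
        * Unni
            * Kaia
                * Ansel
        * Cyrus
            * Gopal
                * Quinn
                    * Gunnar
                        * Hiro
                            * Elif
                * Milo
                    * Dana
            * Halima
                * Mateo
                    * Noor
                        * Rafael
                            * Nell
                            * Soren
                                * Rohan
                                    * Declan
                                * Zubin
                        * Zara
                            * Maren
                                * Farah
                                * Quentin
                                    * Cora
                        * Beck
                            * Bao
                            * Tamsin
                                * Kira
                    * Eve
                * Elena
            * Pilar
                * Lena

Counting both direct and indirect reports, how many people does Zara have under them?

Zara directly manages Maren. Under Maren: Quentin, Cora, Farah (3). That's 4 in total.

4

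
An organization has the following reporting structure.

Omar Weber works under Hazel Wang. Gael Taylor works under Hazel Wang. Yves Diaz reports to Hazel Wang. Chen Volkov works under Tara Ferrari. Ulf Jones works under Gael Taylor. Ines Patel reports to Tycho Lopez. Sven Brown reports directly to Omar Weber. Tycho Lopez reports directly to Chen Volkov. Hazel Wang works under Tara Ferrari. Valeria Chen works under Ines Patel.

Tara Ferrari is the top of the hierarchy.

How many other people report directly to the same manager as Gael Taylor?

Gael Taylor reports to Hazel Wang. Hazel Wang's other direct reports are Omar Weber, Yves Diaz — 2 peers.

2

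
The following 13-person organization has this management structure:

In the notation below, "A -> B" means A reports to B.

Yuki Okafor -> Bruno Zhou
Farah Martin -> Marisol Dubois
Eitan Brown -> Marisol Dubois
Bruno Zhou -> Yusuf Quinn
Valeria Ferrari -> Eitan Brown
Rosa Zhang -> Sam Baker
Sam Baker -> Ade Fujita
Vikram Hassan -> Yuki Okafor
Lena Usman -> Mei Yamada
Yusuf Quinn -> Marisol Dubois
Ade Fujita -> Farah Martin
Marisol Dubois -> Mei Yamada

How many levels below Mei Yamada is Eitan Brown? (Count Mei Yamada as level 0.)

2

Chain from Eitan Brown up to Mei Yamada: Eitan Brown → Marisol Dubois → Mei Yamada. That is 2 steps up, so Eitan Brown is 2 levels below Mei Yamada.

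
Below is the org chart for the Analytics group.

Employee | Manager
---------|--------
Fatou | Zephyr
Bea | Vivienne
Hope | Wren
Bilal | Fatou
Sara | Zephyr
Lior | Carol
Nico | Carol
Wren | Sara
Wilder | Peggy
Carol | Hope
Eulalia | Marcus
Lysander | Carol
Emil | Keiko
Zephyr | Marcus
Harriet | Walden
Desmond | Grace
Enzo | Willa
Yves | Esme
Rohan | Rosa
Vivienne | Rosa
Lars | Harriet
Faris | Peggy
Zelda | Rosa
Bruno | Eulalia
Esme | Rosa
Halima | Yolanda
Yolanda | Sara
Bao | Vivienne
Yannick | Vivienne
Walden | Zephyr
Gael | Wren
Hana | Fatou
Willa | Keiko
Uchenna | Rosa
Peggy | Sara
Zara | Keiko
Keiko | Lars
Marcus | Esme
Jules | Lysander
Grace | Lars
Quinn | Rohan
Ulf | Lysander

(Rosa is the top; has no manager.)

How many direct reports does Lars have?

2

Lars directly manages Grace, Keiko. That is 2 direct reports.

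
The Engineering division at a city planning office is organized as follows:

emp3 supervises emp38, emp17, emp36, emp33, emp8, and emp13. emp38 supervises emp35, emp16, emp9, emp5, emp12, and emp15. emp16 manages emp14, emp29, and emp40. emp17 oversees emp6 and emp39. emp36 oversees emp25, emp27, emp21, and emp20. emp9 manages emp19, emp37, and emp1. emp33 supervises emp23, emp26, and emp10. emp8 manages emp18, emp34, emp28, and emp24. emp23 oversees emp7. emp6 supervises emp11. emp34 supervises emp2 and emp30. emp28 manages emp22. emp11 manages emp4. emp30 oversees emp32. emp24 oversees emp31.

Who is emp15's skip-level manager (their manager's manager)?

emp3

emp15 reports to emp38, and emp38 reports to emp3. So emp15's skip-level manager is emp3.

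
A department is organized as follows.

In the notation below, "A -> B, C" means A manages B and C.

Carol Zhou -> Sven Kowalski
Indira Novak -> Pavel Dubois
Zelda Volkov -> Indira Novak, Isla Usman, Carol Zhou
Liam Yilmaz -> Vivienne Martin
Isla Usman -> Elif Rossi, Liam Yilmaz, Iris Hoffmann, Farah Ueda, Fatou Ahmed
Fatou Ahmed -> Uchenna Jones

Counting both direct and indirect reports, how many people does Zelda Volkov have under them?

Zelda Volkov directly manages Indira Novak, Isla Usman, Carol Zhou. Under Indira Novak: Pavel Dubois (1). Under Isla Usman: Fatou Ahmed, Uchenna Jones, Farah Ueda, Iris Hoffmann, Liam Yilmaz, Vivienne Martin, Elif Rossi (7). Under Carol Zhou: Sven Kowalski (1). So Zelda Volkov's organization is 3 direct reports plus everyone under them: 2 + 8 + 2 = 12.

12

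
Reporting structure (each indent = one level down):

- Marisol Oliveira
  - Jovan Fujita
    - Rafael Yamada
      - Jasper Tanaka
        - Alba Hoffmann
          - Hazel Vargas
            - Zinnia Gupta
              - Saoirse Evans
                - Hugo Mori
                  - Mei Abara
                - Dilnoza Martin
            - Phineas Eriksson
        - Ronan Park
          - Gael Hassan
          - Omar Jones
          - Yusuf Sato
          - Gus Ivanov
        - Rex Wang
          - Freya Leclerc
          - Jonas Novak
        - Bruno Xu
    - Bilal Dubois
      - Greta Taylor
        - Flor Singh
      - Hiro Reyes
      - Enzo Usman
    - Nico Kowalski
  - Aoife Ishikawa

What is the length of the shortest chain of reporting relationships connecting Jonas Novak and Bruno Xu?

3

Jonas Novak is 2 levels below Jasper Tanaka, and Bruno Xu is 1 level below Jasper Tanaka (their lowest common manager). The shortest path runs up from Jonas Novak to Jasper Tanaka and back down to Bruno Xu: 2 + 1 = 3 links.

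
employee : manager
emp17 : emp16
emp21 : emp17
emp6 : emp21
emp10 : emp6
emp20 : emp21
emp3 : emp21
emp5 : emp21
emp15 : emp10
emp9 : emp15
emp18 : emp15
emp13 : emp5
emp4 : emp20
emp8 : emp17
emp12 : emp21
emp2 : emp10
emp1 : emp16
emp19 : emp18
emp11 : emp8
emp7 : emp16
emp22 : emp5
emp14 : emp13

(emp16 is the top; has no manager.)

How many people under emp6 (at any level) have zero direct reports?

3

The people in emp6's organization with no one reporting to them are emp2, emp19, emp9. That is 3.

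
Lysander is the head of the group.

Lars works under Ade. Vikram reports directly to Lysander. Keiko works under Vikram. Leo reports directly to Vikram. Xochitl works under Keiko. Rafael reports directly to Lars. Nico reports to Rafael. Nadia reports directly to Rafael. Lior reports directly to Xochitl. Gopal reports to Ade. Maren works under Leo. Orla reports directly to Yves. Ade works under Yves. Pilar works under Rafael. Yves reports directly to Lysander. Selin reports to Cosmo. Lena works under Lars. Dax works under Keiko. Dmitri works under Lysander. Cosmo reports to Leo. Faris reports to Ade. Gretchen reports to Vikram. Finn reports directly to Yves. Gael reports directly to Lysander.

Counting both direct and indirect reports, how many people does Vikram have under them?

9

Vikram directly manages Leo, Keiko, Gretchen. Under Leo: Maren, Cosmo, Selin (3). Under Keiko: Dax, Xochitl, Lior (3). Gretchen has no reports. So Vikram's organization is 3 direct reports plus everyone under them: 4 + 4 + 1 = 9.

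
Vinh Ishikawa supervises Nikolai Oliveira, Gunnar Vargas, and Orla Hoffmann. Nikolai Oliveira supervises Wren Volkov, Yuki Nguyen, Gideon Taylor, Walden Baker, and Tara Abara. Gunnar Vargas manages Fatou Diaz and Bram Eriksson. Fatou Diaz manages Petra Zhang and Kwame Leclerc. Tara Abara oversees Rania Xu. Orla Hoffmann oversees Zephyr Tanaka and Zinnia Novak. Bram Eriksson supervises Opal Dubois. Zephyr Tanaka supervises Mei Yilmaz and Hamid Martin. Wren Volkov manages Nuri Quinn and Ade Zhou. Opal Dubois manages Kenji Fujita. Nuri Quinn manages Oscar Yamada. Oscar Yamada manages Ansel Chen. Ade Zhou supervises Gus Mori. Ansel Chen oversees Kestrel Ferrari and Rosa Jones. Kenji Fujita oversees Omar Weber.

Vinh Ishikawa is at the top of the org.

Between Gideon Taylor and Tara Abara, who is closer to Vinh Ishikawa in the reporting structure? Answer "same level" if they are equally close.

same level

Both Gideon Taylor and Tara Abara are 2 levels below Vinh Ishikawa.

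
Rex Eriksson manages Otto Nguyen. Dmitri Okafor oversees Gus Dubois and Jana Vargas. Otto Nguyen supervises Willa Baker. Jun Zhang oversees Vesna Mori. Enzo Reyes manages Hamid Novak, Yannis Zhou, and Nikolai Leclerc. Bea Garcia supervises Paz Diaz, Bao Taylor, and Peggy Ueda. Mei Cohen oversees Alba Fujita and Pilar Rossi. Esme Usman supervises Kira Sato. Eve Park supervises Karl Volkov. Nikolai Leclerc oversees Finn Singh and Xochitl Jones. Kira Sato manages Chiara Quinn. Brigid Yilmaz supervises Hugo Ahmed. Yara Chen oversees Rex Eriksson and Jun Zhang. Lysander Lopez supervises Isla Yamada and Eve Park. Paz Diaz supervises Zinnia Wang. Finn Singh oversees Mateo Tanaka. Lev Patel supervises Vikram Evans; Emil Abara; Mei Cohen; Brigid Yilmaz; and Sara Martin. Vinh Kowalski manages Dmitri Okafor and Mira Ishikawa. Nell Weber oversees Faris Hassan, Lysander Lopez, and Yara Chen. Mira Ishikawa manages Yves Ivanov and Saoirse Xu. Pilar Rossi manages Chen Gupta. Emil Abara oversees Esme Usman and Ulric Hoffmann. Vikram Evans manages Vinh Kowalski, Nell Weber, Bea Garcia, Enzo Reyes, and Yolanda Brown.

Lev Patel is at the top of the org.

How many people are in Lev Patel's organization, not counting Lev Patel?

45

Lev Patel directly manages Vikram Evans, Emil Abara, Mei Cohen, Brigid Yilmaz, Sara Martin. Under Vikram Evans: Yolanda Brown, Bea Garcia, Peggy Ueda, Bao Taylor, Paz Diaz, Zinnia Wang, Nell Weber, Lysander Lopez, Eve Park, Karl Volkov, Isla Yamada, Yara Chen, Jun Zhang, Vesna Mori, Rex Eriksson, Otto Nguyen, Willa Baker, Faris Hassan, Vinh Kowalski, Dmitri Okafor, Jana Vargas, Gus Dubois, Mira Ishikawa, Saoirse Xu, Yves Ivanov, Enzo Reyes, Nikolai Leclerc, Finn Singh, Mateo Tanaka, Xochitl Jones, Yannis Zhou, Hamid Novak (32). Under Emil Abara: Ulric Hoffmann, Esme Usman, Kira Sato, Chiara Quinn (4). Under Mei Cohen: Pilar Rossi, Chen Gupta, Alba Fujita (3). Under Brigid Yilmaz: Hugo Ahmed (1). Sara Martin has no reports. So Lev Patel's organization is 5 direct reports plus everyone under them: 33 + 5 + 4 + 2 + 1 = 45.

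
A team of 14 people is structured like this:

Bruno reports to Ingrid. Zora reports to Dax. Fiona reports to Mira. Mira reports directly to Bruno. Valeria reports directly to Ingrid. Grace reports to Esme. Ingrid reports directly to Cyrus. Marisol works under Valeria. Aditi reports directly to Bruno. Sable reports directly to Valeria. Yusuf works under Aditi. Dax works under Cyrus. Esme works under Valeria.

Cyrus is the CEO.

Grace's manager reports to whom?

Valeria

Grace reports to Esme, and Esme reports to Valeria. So Grace's skip-level manager is Valeria.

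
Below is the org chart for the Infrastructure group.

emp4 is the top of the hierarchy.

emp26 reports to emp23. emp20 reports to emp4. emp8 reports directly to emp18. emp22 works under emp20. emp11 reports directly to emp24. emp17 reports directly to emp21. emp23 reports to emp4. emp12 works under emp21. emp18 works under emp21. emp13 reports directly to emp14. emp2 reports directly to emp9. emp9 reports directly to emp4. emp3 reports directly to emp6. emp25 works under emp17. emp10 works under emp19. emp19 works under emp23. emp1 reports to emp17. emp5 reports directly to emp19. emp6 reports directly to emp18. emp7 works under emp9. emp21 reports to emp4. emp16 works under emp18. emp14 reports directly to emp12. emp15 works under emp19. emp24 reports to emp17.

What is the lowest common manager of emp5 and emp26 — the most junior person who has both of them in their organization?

emp5's chain of managers is emp19, emp23, emp4. emp26's chain of managers is emp23, emp4. The first manager that appears in both chains is emp23.

emp23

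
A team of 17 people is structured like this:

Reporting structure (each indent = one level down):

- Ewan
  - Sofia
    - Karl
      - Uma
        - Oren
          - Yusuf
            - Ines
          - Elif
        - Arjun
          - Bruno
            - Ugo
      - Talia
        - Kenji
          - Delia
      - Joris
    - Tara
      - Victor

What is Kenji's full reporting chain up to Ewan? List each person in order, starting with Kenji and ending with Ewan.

Kenji -> Talia -> Karl -> Sofia -> Ewan

Kenji reports to Talia. Talia reports to Karl. Karl reports to Sofia. Sofia reports to Ewan. Ewan is at the top.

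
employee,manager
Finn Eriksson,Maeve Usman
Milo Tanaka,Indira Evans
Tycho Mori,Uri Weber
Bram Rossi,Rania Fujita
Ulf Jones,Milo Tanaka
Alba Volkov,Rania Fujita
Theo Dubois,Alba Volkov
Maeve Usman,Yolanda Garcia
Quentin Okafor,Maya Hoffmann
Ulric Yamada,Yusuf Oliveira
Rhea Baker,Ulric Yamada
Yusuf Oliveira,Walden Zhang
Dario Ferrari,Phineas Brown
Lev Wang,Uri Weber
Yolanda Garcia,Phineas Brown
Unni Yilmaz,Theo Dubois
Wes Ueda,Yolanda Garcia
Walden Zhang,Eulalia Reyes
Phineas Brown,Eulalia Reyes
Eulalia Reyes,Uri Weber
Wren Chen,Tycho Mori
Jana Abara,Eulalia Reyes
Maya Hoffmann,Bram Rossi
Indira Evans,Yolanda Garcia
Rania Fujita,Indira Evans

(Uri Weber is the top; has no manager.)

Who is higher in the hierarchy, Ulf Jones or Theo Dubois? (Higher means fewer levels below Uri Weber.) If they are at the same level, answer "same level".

Ulf Jones

Ulf Jones is 6 levels below Uri Weber; Theo Dubois is 7. Ulf Jones is higher.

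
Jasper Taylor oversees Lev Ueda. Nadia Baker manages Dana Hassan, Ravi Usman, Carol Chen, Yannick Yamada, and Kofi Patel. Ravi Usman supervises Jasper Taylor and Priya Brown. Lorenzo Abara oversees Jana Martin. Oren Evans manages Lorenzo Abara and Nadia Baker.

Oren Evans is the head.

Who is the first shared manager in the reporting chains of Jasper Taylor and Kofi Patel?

Jasper Taylor's chain of managers is Ravi Usman, Nadia Baker, Oren Evans. Kofi Patel's chain of managers is Nadia Baker, Oren Evans. The first manager that appears in both chains is Nadia Baker.

Nadia Baker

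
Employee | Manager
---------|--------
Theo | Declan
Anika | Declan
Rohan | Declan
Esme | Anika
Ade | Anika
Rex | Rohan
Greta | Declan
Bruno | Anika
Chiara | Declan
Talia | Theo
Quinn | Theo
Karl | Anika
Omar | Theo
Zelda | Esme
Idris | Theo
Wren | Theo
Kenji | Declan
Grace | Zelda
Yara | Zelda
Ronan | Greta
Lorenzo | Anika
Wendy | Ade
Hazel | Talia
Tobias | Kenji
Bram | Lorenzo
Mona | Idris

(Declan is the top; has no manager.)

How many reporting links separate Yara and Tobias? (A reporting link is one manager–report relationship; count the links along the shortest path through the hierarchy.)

Yara is 4 levels below Declan, and Tobias is 2 levels below Declan (their lowest common manager). The shortest path runs up from Yara to Declan and back down to Tobias: 4 + 2 = 6 links.

6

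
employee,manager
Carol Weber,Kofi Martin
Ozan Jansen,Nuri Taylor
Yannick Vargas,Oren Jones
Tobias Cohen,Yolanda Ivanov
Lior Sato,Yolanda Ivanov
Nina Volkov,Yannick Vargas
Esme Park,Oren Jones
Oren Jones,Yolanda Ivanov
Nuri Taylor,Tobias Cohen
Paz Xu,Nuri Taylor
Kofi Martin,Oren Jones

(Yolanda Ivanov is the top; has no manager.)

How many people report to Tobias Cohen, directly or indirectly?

Tobias Cohen directly manages Nuri Taylor. Under Nuri Taylor: Ozan Jansen, Paz Xu (2). That's 3 in total.

3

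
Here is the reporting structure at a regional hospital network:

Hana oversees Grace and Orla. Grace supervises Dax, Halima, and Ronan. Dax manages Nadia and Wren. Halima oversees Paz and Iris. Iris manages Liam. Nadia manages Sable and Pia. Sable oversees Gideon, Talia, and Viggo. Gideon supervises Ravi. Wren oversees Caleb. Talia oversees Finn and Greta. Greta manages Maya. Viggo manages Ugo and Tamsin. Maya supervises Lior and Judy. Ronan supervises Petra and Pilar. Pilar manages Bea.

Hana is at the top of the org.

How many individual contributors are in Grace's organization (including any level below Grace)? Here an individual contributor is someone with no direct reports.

12

The people in Grace's organization with no one reporting to them are Bea, Petra, Paz, Liam, Caleb, Pia, Tamsin, Ugo, Finn, Lior, Judy, Ravi. That is 12.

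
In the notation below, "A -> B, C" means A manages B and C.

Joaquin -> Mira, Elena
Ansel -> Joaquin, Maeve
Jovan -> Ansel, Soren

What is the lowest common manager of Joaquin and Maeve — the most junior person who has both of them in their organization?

Ansel

Joaquin's chain of managers is Ansel, Jovan. Maeve's chain of managers is Ansel, Jovan. The first manager that appears in both chains is Ansel.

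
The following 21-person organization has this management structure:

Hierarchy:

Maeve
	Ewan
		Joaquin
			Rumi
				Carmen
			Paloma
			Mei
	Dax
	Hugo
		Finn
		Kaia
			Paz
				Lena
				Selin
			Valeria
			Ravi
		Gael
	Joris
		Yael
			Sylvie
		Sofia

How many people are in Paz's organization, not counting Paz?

2

Paz directly manages Lena, Selin. Lena has no reports. Selin has no reports. So Paz's organization is 2 direct reports plus everyone under them: 1 + 1 = 2.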